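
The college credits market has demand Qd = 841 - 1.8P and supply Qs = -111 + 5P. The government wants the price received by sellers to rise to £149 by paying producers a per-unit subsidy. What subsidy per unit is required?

At a seller price of 149, quantity supplied is -111 + 5·149 = 634.
Buyers absorb 634 only when they pay Pb with 841 − 1.8·Pb = 634, i.e. Pb = 115.
s = Ps − Pb = 149 − 115 = 34.

Required subsidy s = £34 per unit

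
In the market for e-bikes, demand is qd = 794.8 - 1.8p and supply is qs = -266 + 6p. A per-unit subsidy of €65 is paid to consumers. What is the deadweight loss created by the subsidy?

Pre-subsidy: 794.8 - 1.8p = -266 + 6p gives p* = 136, q* = 550.
With the rebate, buyers effectively pay pb = ps − 65, where ps is the price sellers receive.
Demand in terms of ps becomes qd = 794.8 − 1.8(ps − 65) = 911.8 - 1.8ps. Setting this equal to supply: 911.8 - 1.8ps = -266 + 6ps, so ps = 151.
Buyers pay pb = 151 − 65 = 86; q' = -266 + 6·151 = 640.
The subsidy expands output by 640 − 550 = 90 past the efficient level; on those units the gap between marginal cost and willingness to pay runs from 0 up to 65.
DWL = ½ × 65 × 90 = 2925.

Deadweight loss = €2925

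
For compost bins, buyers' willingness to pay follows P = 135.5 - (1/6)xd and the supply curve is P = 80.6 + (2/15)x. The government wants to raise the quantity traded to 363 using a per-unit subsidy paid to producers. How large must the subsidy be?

At x = 363, from the demand curve buyers pay Pb = 135.5 − (1/6)·363 = 75; from the supply curve sellers need Ps = 80.6 + (2/15)·363 = 129.
The subsidy must fill the gap: s = Ps − Pb = 129 − 75 = 54.

Required subsidy s = 54 per unit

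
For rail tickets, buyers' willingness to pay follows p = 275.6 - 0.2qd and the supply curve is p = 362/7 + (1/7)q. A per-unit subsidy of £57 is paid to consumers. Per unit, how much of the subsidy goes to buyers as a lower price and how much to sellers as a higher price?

Pre-subsidy: 275.6 - 0.2q = 362/7 + (1/7)q gives q* = 653 and p* = 145.
With the rebate, buyers effectively pay pb = ps − 57, where ps is the price sellers receive.
On the curves, pb = 275.6 - 0.2q and ps = 362/7 + (1/7)q; the wedge ps − pb = 57 gives 362/7 + (1/7)q − (275.6 - 0.2q) = 57, so q' = 819.25.
Then pb = 275.6 − 0.2·819.25 = 111.75 and ps = 362/7 + (1/7)·819.25 = 168.75.
Buyers' price falls by p* − pb = 145 − 111.75 = 33.25; sellers' price rises by ps − p* = 168.75 − 145 = 23.75.

Buyers gain £33.25 per unit; sellers gain £23.75 per unit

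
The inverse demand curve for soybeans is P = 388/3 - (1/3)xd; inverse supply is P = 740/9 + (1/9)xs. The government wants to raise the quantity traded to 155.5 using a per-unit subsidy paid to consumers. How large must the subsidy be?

Required subsidy s = 22 per unit

At x = 155.5, from the demand curve buyers pay Pb = 388/3 − (1/3)·155.5 = 77.5; from the supply curve sellers need Ps = 740/9 + (1/9)·155.5 = 99.5.
The subsidy must fill the gap: s = Ps − Pb = 99.5 − 77.5 = 22.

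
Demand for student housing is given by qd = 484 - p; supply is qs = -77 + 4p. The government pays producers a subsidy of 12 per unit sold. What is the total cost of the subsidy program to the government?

Government cost = 4576.8

Pre-subsidy: 484 - p = -77 + 4p gives p* = 112.2, q* = 371.8.
With the subsidy, sellers receive ps = pb + 12 for each unit, where pb is the price buyers pay.
Supply in terms of pb becomes qs = -77 + 4(pb + 12) = -29 + 4pb. Setting this equal to demand: 484 - pb = -29 + 4pb, so pb = 102.6.
Sellers receive ps = 102.6 + 12 = 114.6; q' = 484 − 1·102.6 = 381.4.
Government outlay = subsidy × quantity = 12 × 381.4 = 4576.8.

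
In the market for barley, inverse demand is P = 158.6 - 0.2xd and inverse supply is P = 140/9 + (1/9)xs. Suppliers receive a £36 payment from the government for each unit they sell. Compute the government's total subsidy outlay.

Government cost = £20718

Pre-subsidy: 158.6 - 0.2x = 140/9 + (1/9)x gives x* = 6437/14 and P* = 933/14.
With the subsidy, sellers receive Ps = Pb + 36 for each unit, where Pb is the price buyers pay.
On the curves, Pb = 158.6 - 0.2x and Ps = 140/9 + (1/9)x; the wedge Ps − Pb = 36 gives 140/9 + (1/9)x − (158.6 - 0.2x) = 36, so x' = 575.5.
Then Pb = 158.6 − 0.2·575.5 = 43.5 and Ps = 140/9 + (1/9)·575.5 = 79.5.
Government outlay = subsidy × quantity = 36 × 575.5 = 20718.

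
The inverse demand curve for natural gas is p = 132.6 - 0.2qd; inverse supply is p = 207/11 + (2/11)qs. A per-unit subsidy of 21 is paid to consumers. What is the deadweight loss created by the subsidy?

Pre-subsidy: 132.6 - 0.2q = 207/11 + (2/11)q gives q* = 298 and p* = 73.
With the rebate, buyers effectively pay pb = ps − 21, where ps is the price sellers receive.
On the curves, pb = 132.6 - 0.2q and ps = 207/11 + (2/11)q; the wedge ps − pb = 21 gives 207/11 + (2/11)q − (132.6 - 0.2q) = 21, so q' = 353.
Then pb = 132.6 − 0.2·353 = 62 and ps = 207/11 + (2/11)·353 = 83.
The subsidy expands output by 353 − 298 = 55 past the efficient level; on those units the gap between marginal cost and willingness to pay runs from 0 up to 21.
DWL = ½ × 21 × 55 = 577.5.

Deadweight loss = 577.5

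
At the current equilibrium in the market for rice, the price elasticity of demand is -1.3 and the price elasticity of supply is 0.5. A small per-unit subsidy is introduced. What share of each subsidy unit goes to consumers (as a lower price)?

Consumer share = 5/18

For a small subsidy around the equilibrium, the benefit split depends on the relative slopes, which at a point are proportional to the elasticities.
Buyer share = εs/(εs + |εd|) = 0.5/(0.5 + 1.3) = 5/18; seller share = |εd|/(εs + |εd|) = 13/18.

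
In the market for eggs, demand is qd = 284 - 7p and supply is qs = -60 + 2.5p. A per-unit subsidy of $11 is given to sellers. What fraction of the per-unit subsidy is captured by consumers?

Pre-subsidy: 284 - 7p = -60 + 2.5p gives p* = 688/19, q* = 580/19.
With the subsidy, sellers receive ps = pb + 11 for each unit, where pb is the price buyers pay.
Supply in terms of pb becomes qs = -60 + 2.5(pb + 11) = -32.5 + 2.5pb. Setting this equal to demand: 284 - 7pb = -32.5 + 2.5pb, so pb = 633/19.
Sellers receive ps = 633/19 + 11 = 842/19; q' = 284 − 7·(633/19) = 965/19.
Buyers' price falls by p* − pb = 688/19 − 633/19 = 55/19; sellers' price rises by ps − p* = 842/19 − 688/19 = 154/19.
So consumers capture (55/19)/11 = 5/19 of each unit of subsidy.

Consumer share = 5/19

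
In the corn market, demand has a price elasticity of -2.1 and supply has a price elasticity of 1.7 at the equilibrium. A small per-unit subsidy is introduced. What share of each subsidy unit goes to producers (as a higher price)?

For a small subsidy around the equilibrium, the benefit split depends on the relative slopes, which at a point are proportional to the elasticities.
Buyer share = εs/(εs + |εd|) = 1.7/(1.7 + 2.1) = 17/38; seller share = |εd|/(εs + |εd|) = 21/38.
So producers capture 21/38 of the subsidy.

Producer share = 21/38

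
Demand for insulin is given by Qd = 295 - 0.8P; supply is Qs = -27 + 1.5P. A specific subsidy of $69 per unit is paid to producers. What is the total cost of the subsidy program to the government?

Pre-subsidy: 295 - 0.8P = -27 + 1.5P gives P* = 140, Q* = 183.
With the subsidy, sellers receive Ps = Pb + 69 for each unit, where Pb is the price buyers pay.
Supply in terms of Pb becomes Qs = -27 + 1.5(Pb + 69) = 76.5 + 1.5Pb. Setting this equal to demand: 295 - 0.8Pb = 76.5 + 1.5Pb, so Pb = 95.
Sellers receive Ps = 95 + 69 = 164; Q' = 295 − 0.8·95 = 219.
Government outlay = subsidy × quantity = 69 × 219 = 15111.

Government cost = $15111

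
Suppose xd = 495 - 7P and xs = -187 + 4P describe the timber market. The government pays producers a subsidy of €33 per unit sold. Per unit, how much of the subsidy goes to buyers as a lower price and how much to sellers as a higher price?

Pre-subsidy: 495 - 7P = -187 + 4P gives P* = 62, x* = 61.
With the subsidy, sellers receive Ps = Pb + 33 for each unit, where Pb is the price buyers pay.
Supply in terms of Pb becomes xs = -187 + 4(Pb + 33) = -55 + 4Pb. Setting this equal to demand: 495 - 7Pb = -55 + 4Pb, so Pb = 50.
Sellers receive Ps = 50 + 33 = 83; x' = 495 − 7·50 = 145.
Buyers' price falls by P* − Pb = 62 − 50 = 12; sellers' price rises by Ps − P* = 83 − 62 = 21.

Buyers gain €12 per unit; sellers gain €21 per unit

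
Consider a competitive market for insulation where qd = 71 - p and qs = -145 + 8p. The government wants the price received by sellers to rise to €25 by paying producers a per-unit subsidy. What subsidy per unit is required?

Required subsidy s = €9 per unit

At a seller price of 25, quantity supplied is -145 + 8·25 = 55.
Buyers absorb 55 only when they pay pb with 71 − 1·pb = 55, i.e. pb = 16.
s = ps − pb = 25 − 16 = 9.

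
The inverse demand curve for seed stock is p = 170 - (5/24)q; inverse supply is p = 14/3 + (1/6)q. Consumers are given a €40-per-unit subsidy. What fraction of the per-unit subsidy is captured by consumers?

Pre-subsidy: 170 - (5/24)q = 14/3 + (1/6)q gives q* = 3968/9 and p* = 2110/27.
With the rebate, buyers effectively pay pb = ps − 40, where ps is the price sellers receive.
On the curves, pb = 170 - (5/24)q and ps = 14/3 + (1/6)q; the wedge ps − pb = 40 gives 14/3 + (1/6)q − (170 - (5/24)q) = 40, so q' = 4928/9.
Then pb = 170 − (5/24)·(4928/9) = 1510/27 and ps = 14/3 + (1/6)·(4928/9) = 2590/27.
Buyers' price falls by p* − pb = 2110/27 − 1510/27 = 200/9; sellers' price rises by ps − p* = 2590/27 − 2110/27 = 160/9.
So consumers capture (200/9)/40 = 5/9 of each unit of subsidy.

Consumer share = 5/9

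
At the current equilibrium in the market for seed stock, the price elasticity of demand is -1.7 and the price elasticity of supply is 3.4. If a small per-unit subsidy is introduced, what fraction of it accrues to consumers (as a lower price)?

Consumer share = 2/3

For a small subsidy around the equilibrium, the benefit split depends on the relative slopes, which at a point are proportional to the elasticities.
Buyer share = εs/(εs + |εd|) = 3.4/(3.4 + 1.7) = 2/3; seller share = |εd|/(εs + |εd|) = 1/3.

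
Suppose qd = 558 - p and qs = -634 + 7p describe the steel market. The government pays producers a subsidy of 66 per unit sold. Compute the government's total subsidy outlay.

Pre-subsidy: 558 - p = -634 + 7p gives p* = 149, q* = 409.
With the subsidy, sellers receive ps = pb + 66 for each unit, where pb is the price buyers pay.
Supply in terms of pb becomes qs = -634 + 7(pb + 66) = -172 + 7pb. Setting this equal to demand: 558 - pb = -172 + 7pb, so pb = 91.25.
Sellers receive ps = 91.25 + 66 = 157.25; q' = 558 − 1·91.25 = 466.75.
Government outlay = subsidy × quantity = 66 × 466.75 = 30805.5.

Government cost = 30805.5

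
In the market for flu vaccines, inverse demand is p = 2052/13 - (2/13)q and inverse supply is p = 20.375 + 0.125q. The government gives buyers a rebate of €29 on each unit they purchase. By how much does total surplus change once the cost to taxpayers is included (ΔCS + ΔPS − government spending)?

Net change in total surplus = -€1508

Pre-subsidy: 2052/13 - (2/13)q = 20.375 + 0.125q gives q* = 493 and p* = 82.
With the rebate, buyers effectively pay pb = ps − 29, where ps is the price sellers receive.
On the curves, pb = 2052/13 - (2/13)q and ps = 20.375 + 0.125q; the wedge ps − pb = 29 gives 20.375 + 0.125q − (2052/13 - (2/13)q) = 29, so q' = 597.
Then pb = 2052/13 − (2/13)·597 = 66 and ps = 20.375 + 0.125·597 = 95.
ΔCS = ½(493 + 597)(82 − 66) = 8720; ΔPS = ½(493 + 597)(95 − 82) = 7085.
Government spending = 29 × 597 = 17313.
Net change = 8720 + 7085 − 17313 = -1508. The loss equals the DWL triangle ½·29·104.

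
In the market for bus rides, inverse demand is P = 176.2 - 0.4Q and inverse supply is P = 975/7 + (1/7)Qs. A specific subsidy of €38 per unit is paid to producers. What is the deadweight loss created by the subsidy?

Deadweight loss = €1330

Pre-subsidy: 176.2 - 0.4Q = 975/7 + (1/7)Q gives Q* = 68 and P* = 149.
With the subsidy, sellers receive Ps = Pb + 38 for each unit, where Pb is the price buyers pay.
On the curves, Pb = 176.2 - 0.4Q and Ps = 975/7 + (1/7)Q; the wedge Ps − Pb = 38 gives 975/7 + (1/7)Q − (176.2 - 0.4Q) = 38, so Q' = 138.
Then Pb = 176.2 − 0.4·138 = 121 and Ps = 975/7 + (1/7)·138 = 159.
The subsidy expands output by 138 − 68 = 70 past the efficient level; on those units the gap between marginal cost and willingness to pay runs from 0 up to 38.
DWL = ½ × 38 × 70 = 1330.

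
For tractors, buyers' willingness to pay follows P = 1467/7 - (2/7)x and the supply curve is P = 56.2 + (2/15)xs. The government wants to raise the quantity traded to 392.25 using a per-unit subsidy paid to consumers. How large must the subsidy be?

Required subsidy s = 11 per unit

At x = 392.25, from the demand curve buyers pay Pb = 1467/7 − (2/7)·392.25 = 97.5; from the supply curve sellers need Ps = 56.2 + (2/15)·392.25 = 108.5.
The subsidy must fill the gap: s = Ps − Pb = 108.5 − 97.5 = 11.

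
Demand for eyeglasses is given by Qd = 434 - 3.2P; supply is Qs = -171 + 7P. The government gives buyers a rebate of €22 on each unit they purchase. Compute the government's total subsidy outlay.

Pre-subsidy: 434 - 3.2P = -171 + 7P gives P* = 3025/51, Q* = 12454/51.
With the rebate, buyers effectively pay Pb = Ps − 22, where Ps is the price sellers receive.
Demand in terms of Ps becomes Qd = 434 − 3.2(Ps − 22) = 504.4 - 3.2Ps. Setting this equal to supply: 504.4 - 3.2Ps = -171 + 7Ps, so Ps = 3377/51.
Buyers pay Pb = 3377/51 − 22 = 2255/51; Q' = -171 + 7·(3377/51) = 14918/51.
Government outlay = subsidy × quantity = 22 × 14918/51 = 328196/51.

Government cost = 328196/51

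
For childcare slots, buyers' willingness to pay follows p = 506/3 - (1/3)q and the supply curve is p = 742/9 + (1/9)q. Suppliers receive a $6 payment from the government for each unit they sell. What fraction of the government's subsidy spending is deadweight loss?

Pre-subsidy: 506/3 - (1/3)q = 742/9 + (1/9)q gives q* = 194 and p* = 104.
With the subsidy, sellers receive ps = pb + 6 for each unit, where pb is the price buyers pay.
On the curves, pb = 506/3 - (1/3)q and ps = 742/9 + (1/9)q; the wedge ps − pb = 6 gives 742/9 + (1/9)q − (506/3 - (1/3)q) = 6, so q' = 207.5.
Then pb = 506/3 − (1/3)·207.5 = 99.5 and ps = 742/9 + (1/9)·207.5 = 105.5.
ΔCS = ½(194 + 207.5)(104 − 99.5) = 903.375; ΔPS = ½(194 + 207.5)(105.5 − 104) = 301.125.
Government spending = 6 × 207.5 = 1245.
DWL = ½ × 6 × (207.5 − 194) = 40.5; fraction = 40.5 / 1245 = 27/830.

DWL / government spending = 27/830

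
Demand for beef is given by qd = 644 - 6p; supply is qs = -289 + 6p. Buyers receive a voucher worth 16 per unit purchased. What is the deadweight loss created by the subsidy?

Pre-subsidy: 644 - 6p = -289 + 6p gives p* = 77.75, q* = 177.5.
With the rebate, buyers effectively pay pb = ps − 16, where ps is the price sellers receive.
Demand in terms of ps becomes qd = 644 − 6(ps − 16) = 740 - 6ps. Setting this equal to supply: 740 - 6ps = -289 + 6ps, so ps = 85.75.
Buyers pay pb = 85.75 − 16 = 69.75; q' = -289 + 6·85.75 = 225.5.
The subsidy expands output by 225.5 − 177.5 = 48 past the efficient level; on those units the gap between marginal cost and willingness to pay runs from 0 up to 16.
DWL = ½ × 16 × 48 = 384.

Deadweight loss = 384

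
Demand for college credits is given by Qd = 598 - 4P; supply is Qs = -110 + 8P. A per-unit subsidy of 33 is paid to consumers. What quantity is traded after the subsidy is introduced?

Pre-subsidy: 598 - 4P = -110 + 8P gives P* = 59, Q* = 362.
With the rebate, buyers effectively pay Pb = Ps − 33, where Ps is the price sellers receive.
Demand in terms of Ps becomes Qd = 598 − 4(Ps − 33) = 730 - 4Ps. Setting this equal to supply: 730 - 4Ps = -110 + 8Ps, so Ps = 70.
Buyers pay Pb = 70 − 33 = 37; Q' = -110 + 8·70 = 450.

Q' = 450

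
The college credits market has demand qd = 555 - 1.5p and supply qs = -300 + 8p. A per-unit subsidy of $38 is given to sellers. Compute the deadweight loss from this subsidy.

Deadweight loss = $912

Pre-subsidy: 555 - 1.5p = -300 + 8p gives p* = 90, q* = 420.
With the subsidy, sellers receive ps = pb + 38 for each unit, where pb is the price buyers pay.
Supply in terms of pb becomes qs = -300 + 8(pb + 38) = 4 + 8pb. Setting this equal to demand: 555 - 1.5pb = 4 + 8pb, so pb = 58.
Sellers receive ps = 58 + 38 = 96; q' = 555 − 1.5·58 = 468.
The subsidy expands output by 468 − 420 = 48 past the efficient level; on those units the gap between marginal cost and willingness to pay runs from 0 up to 38.
DWL = ½ × 38 × 48 = 912.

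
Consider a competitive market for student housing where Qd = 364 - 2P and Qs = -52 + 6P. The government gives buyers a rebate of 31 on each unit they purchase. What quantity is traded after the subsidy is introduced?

Pre-subsidy: 364 - 2P = -52 + 6P gives P* = 52, Q* = 260.
With the rebate, buyers effectively pay Pb = Ps − 31, where Ps is the price sellers receive.
Demand in terms of Ps becomes Qd = 364 − 2(Ps − 31) = 426 - 2Ps. Setting this equal to supply: 426 - 2Ps = -52 + 6Ps, so Ps = 59.75.
Buyers pay Pb = 59.75 − 31 = 28.75; Q' = -52 + 6·59.75 = 306.5.

Q' = 306.5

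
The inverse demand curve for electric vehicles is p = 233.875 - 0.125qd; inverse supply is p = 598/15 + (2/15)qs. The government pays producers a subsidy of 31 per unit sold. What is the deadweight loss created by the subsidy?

Pre-subsidy: 233.875 - 0.125q = 598/15 + (2/15)q gives q* = 751 and p* = 140.
With the subsidy, sellers receive ps = pb + 31 for each unit, where pb is the price buyers pay.
On the curves, pb = 233.875 - 0.125q and ps = 598/15 + (2/15)q; the wedge ps − pb = 31 gives 598/15 + (2/15)q − (233.875 - 0.125q) = 31, so q' = 871.
Then pb = 233.875 − 0.125·871 = 125 and ps = 598/15 + (2/15)·871 = 156.
The subsidy expands output by 871 − 751 = 120 past the efficient level; on those units the gap between marginal cost and willingness to pay runs from 0 up to 31.
DWL = ½ × 31 × 120 = 1860.

Deadweight loss = 1860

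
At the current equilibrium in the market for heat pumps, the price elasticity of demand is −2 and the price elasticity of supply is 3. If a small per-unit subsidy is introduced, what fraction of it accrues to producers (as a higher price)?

For a small subsidy around the equilibrium, the benefit split depends on the relative slopes, which at a point are proportional to the elasticities.
Buyer share = εs/(εs + |εd|) = 3/(3 + 2) = 0.6; seller share = |εd|/(εs + |εd|) = 0.4.
So producers capture 0.4 of the subsidy.

Producer share = 0.4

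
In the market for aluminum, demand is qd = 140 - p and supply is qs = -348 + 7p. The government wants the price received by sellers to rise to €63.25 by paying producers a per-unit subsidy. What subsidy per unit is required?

At a seller price of 63.25, quantity supplied is -348 + 7·63.25 = 94.75.
Buyers absorb 94.75 only when they pay pb with 140 − 1·pb = 94.75, i.e. pb = 45.25.
s = ps − pb = 63.25 − 45.25 = 18.

Required subsidy s = €18 per unit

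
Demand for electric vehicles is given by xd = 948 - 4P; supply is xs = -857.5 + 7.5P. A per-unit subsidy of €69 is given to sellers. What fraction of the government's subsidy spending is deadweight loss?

DWL / government spending = 0.18

Pre-subsidy: 948 - 4P = -857.5 + 7.5P gives P* = 157, x* = 320.
With the subsidy, sellers receive Ps = Pb + 69 for each unit, where Pb is the price buyers pay.
Supply in terms of Pb becomes xs = -857.5 + 7.5(Pb + 69) = -340 + 7.5Pb. Setting this equal to demand: 948 - 4Pb = -340 + 7.5Pb, so Pb = 112.
Sellers receive Ps = 112 + 69 = 181; x' = 948 − 4·112 = 500.
ΔCS = ½(320 + 500)(157 − 112) = 18450; ΔPS = ½(320 + 500)(181 − 157) = 9840.
Government spending = 69 × 500 = 34500.
DWL = ½ × 69 × (500 − 320) = 6210; fraction = 6210 / 34500 = 0.18.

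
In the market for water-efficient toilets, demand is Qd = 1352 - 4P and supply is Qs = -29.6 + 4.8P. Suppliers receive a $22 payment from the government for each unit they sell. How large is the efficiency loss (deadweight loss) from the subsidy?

Deadweight loss = $528

Pre-subsidy: 1352 - 4P = -29.6 + 4.8P gives P* = 157, Q* = 724.
With the subsidy, sellers receive Ps = Pb + 22 for each unit, where Pb is the price buyers pay.
Supply in terms of Pb becomes Qs = -29.6 + 4.8(Pb + 22) = 76 + 4.8Pb. Setting this equal to demand: 1352 - 4Pb = 76 + 4.8Pb, so Pb = 145.
Sellers receive Ps = 145 + 22 = 167; Q' = 1352 − 4·145 = 772.
The subsidy expands output by 772 − 724 = 48 past the efficient level; on those units the gap between marginal cost and willingness to pay runs from 0 up to 22.
DWL = ½ × 22 × 48 = 528.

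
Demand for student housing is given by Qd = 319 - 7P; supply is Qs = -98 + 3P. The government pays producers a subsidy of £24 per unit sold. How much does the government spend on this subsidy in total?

Government cost = £1860

Pre-subsidy: 319 - 7P = -98 + 3P gives P* = 41.7, Q* = 27.1.
With the subsidy, sellers receive Ps = Pb + 24 for each unit, where Pb is the price buyers pay.
Supply in terms of Pb becomes Qs = -98 + 3(Pb + 24) = -26 + 3Pb. Setting this equal to demand: 319 - 7Pb = -26 + 3Pb, so Pb = 34.5.
Sellers receive Ps = 34.5 + 24 = 58.5; Q' = 319 − 7·34.5 = 77.5.
Government outlay = subsidy × quantity = 24 × 77.5 = 1860.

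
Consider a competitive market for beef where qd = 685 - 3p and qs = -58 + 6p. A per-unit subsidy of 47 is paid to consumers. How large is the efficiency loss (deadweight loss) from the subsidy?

Deadweight loss = 2209

Pre-subsidy: 685 - 3p = -58 + 6p gives p* = 743/9, q* = 1312/3.
With the rebate, buyers effectively pay pb = ps − 47, where ps is the price sellers receive.
Demand in terms of ps becomes qd = 685 − 3(ps − 47) = 826 - 3ps. Setting this equal to supply: 826 - 3ps = -58 + 6ps, so ps = 884/9.
Buyers pay pb = 884/9 − 47 = 461/9; q' = -58 + 6·(884/9) = 1594/3.
The subsidy expands output by 1594/3 − 1312/3 = 94 past the efficient level; on those units the gap between marginal cost and willingness to pay runs from 0 up to 47.
DWL = ½ × 47 × 94 = 2209.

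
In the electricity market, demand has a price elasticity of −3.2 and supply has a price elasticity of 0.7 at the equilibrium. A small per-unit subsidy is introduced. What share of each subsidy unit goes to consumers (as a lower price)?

Consumer share = 7/39

For a small subsidy around the equilibrium, the benefit split depends on the relative slopes, which at a point are proportional to the elasticities.
Buyer share = εs/(εs + |εd|) = 0.7/(0.7 + 3.2) = 7/39; seller share = |εd|/(εs + |εd|) = 32/39.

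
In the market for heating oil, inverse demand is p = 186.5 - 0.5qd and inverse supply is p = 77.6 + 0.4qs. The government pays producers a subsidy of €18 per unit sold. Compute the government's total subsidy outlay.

Pre-subsidy: 186.5 - 0.5q = 77.6 + 0.4q gives q* = 121 and p* = 126.
With the subsidy, sellers receive ps = pb + 18 for each unit, where pb is the price buyers pay.
On the curves, pb = 186.5 - 0.5q and ps = 77.6 + 0.4q; the wedge ps − pb = 18 gives 77.6 + 0.4q − (186.5 - 0.5q) = 18, so q' = 141.
Then pb = 186.5 − 0.5·141 = 116 and ps = 77.6 + 0.4·141 = 134.
Government outlay = subsidy × quantity = 18 × 141 = 2538.

Government cost = €2538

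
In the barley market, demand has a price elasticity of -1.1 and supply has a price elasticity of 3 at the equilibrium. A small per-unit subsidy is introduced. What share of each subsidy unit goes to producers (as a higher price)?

For a small subsidy around the equilibrium, the benefit split depends on the relative slopes, which at a point are proportional to the elasticities.
Buyer share = εs/(εs + |εd|) = 3/(3 + 1.1) = 30/41; seller share = |εd|/(εs + |εd|) = 11/41.
So producers capture 11/41 of the subsidy.

Producer share = 11/41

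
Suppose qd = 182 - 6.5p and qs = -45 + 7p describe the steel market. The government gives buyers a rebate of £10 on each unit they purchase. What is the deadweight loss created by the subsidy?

Deadweight loss = 4550/27

Pre-subsidy: 182 - 6.5p = -45 + 7p gives p* = 454/27, q* = 1963/27.
With the rebate, buyers effectively pay pb = ps − 10, where ps is the price sellers receive.
Demand in terms of ps becomes qd = 182 − 6.5(ps − 10) = 247 - 6.5ps. Setting this equal to supply: 247 - 6.5ps = -45 + 7ps, so ps = 584/27.
Buyers pay pb = 584/27 − 10 = 314/27; q' = -45 + 7·(584/27) = 2873/27.
The subsidy expands output by 2873/27 − 1963/27 = 910/27 past the efficient level; on those units the gap between marginal cost and willingness to pay runs from 0 up to 10.
DWL = ½ × 10 × 910/27 = 4550/27.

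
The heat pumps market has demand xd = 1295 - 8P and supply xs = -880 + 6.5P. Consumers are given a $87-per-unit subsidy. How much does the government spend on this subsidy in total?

Pre-subsidy: 1295 - 8P = -880 + 6.5P gives P* = 150, x* = 95.
With the rebate, buyers effectively pay Pb = Ps − 87, where Ps is the price sellers receive.
Demand in terms of Ps becomes xd = 1295 − 8(Ps − 87) = 1991 - 8Ps. Setting this equal to supply: 1991 - 8Ps = -880 + 6.5Ps, so Ps = 198.
Buyers pay Pb = 198 − 87 = 111; x' = -880 + 6.5·198 = 407.
Government outlay = subsidy × quantity = 87 × 407 = 35409.

Government cost = $35409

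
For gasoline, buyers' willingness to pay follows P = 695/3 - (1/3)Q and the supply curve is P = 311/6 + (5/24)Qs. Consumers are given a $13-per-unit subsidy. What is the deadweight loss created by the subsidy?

Deadweight loss = $156

Pre-subsidy: 695/3 - (1/3)Q = 311/6 + (5/24)Q gives Q* = 332 and P* = 121.
With the rebate, buyers effectively pay Pb = Ps − 13, where Ps is the price sellers receive.
On the curves, Pb = 695/3 - (1/3)Q and Ps = 311/6 + (5/24)Q; the wedge Ps − Pb = 13 gives 311/6 + (5/24)Q − (695/3 - (1/3)Q) = 13, so Q' = 356.
Then Pb = 695/3 − (1/3)·356 = 113 and Ps = 311/6 + (5/24)·356 = 126.
The subsidy expands output by 356 − 332 = 24 past the efficient level; on those units the gap between marginal cost and willingness to pay runs from 0 up to 13.
DWL = ½ × 13 × 24 = 156.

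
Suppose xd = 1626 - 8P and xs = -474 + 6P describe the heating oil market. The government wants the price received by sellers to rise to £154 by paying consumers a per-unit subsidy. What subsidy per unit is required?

At a seller price of 154, quantity supplied is -474 + 6·154 = 450.
Buyers absorb 450 only when they pay Pb with 1626 − 8·Pb = 450, i.e. Pb = 147.
s = Ps − Pb = 154 − 147 = 7.

Required subsidy s = £7 per unit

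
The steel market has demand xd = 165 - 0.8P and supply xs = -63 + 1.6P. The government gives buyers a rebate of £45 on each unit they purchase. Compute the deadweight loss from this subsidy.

Deadweight loss = £540

Pre-subsidy: 165 - 0.8P = -63 + 1.6P gives P* = 95, x* = 89.
With the rebate, buyers effectively pay Pb = Ps − 45, where Ps is the price sellers receive.
Demand in terms of Ps becomes xd = 165 − 0.8(Ps − 45) = 201 - 0.8Ps. Setting this equal to supply: 201 - 0.8Ps = -63 + 1.6Ps, so Ps = 110.
Buyers pay Pb = 110 − 45 = 65; x' = -63 + 1.6·110 = 113.
The subsidy expands output by 113 − 89 = 24 past the efficient level; on those units the gap between marginal cost and willingness to pay runs from 0 up to 45.
DWL = ½ × 45 × 24 = 540.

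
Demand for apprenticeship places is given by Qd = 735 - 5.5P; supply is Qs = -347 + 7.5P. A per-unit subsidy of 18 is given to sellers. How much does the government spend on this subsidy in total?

Pre-subsidy: 735 - 5.5P = -347 + 7.5P gives P* = 1082/13, Q* = 3604/13.
With the subsidy, sellers receive Ps = Pb + 18 for each unit, where Pb is the price buyers pay.
Supply in terms of Pb becomes Qs = -347 + 7.5(Pb + 18) = -212 + 7.5Pb. Setting this equal to demand: 735 - 5.5Pb = -212 + 7.5Pb, so Pb = 947/13.
Sellers receive Ps = 947/13 + 18 = 1181/13; Q' = 735 − 5.5·(947/13) = 8693/26.
Government outlay = subsidy × quantity = 18 × 8693/26 = 78237/13.

Government cost = 78237/13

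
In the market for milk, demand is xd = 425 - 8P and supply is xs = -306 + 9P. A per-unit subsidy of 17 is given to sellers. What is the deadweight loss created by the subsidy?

Deadweight loss = 612

Pre-subsidy: 425 - 8P = -306 + 9P gives P* = 43, x* = 81.
With the subsidy, sellers receive Ps = Pb + 17 for each unit, where Pb is the price buyers pay.
Supply in terms of Pb becomes xs = -306 + 9(Pb + 17) = -153 + 9Pb. Setting this equal to demand: 425 - 8Pb = -153 + 9Pb, so Pb = 34.
Sellers receive Ps = 34 + 17 = 51; x' = 425 − 8·34 = 153.
The subsidy expands output by 153 − 81 = 72 past the efficient level; on those units the gap between marginal cost and willingness to pay runs from 0 up to 17.
DWL = ½ × 17 × 72 = 612.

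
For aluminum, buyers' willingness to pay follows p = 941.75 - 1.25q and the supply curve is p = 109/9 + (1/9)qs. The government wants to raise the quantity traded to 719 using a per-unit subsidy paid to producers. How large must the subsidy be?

At q = 719, from the demand curve buyers pay pb = 941.75 − 1.25·719 = 43; from the supply curve sellers need ps = 109/9 + (1/9)·719 = 92.
The subsidy must fill the gap: s = ps − pb = 92 − 43 = 49.

Required subsidy s = 49 per unit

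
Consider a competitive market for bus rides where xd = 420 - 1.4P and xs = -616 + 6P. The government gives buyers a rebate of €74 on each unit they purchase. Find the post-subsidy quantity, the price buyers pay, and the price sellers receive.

Pre-subsidy: 420 - 1.4P = -616 + 6P gives P* = 140, x* = 224.
With the rebate, buyers effectively pay Pb = Ps − 74, where Ps is the price sellers receive.
Demand in terms of Ps becomes xd = 420 − 1.4(Ps − 74) = 523.6 - 1.4Ps. Setting this equal to supply: 523.6 - 1.4Ps = -616 + 6Ps, so Ps = 154.
Buyers pay Pb = 154 − 74 = 80; x' = -616 + 6·154 = 308.

x' = 308; buyers pay €80; sellers receive €154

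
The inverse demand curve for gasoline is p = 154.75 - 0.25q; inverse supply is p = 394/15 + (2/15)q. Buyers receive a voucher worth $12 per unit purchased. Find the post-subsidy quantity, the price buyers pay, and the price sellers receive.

q' = 8429/23; buyers pay 1452/23; sellers receive 1728/23

Pre-subsidy: 154.75 - 0.25q = 394/15 + (2/15)q gives q* = 7709/23 and p* = 1632/23.
With the rebate, buyers effectively pay pb = ps − 12, where ps is the price sellers receive.
On the curves, pb = 154.75 - 0.25q and ps = 394/15 + (2/15)q; the wedge ps − pb = 12 gives 394/15 + (2/15)q − (154.75 - 0.25q) = 12, so q' = 8429/23.
Then pb = 154.75 − 0.25·(8429/23) = 1452/23 and ps = 394/15 + (2/15)·(8429/23) = 1728/23.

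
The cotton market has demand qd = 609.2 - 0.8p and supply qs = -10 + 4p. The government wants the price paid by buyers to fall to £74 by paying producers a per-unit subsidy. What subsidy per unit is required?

At a buyer price of 74, quantity demanded is 609.2 − 0.8·74 = 550.
Sellers supply 550 only when they receive ps with -10 + 4·ps = 550, i.e. ps = 140.
s = ps − pb = 140 − 74 = 66.

Required subsidy s = £66 per unit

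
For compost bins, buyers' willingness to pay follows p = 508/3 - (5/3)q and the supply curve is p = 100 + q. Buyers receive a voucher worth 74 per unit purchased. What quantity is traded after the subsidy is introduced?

q' = 53.75

Pre-subsidy: 508/3 - (5/3)q = 100 + q gives q* = 26 and p* = 126.
With the rebate, buyers effectively pay pb = ps − 74, where ps is the price sellers receive.
On the curves, pb = 508/3 - (5/3)q and ps = 100 + q; the wedge ps − pb = 74 gives 100 + q − (508/3 - (5/3)q) = 74, so q' = 53.75.
Then pb = 508/3 − (5/3)·53.75 = 79.75 and ps = 100 + 1·53.75 = 153.75.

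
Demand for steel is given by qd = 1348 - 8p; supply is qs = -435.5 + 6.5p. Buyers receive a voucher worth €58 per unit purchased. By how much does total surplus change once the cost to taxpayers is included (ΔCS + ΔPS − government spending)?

Pre-subsidy: 1348 - 8p = -435.5 + 6.5p gives p* = 123, q* = 364.
With the rebate, buyers effectively pay pb = ps − 58, where ps is the price sellers receive.
Demand in terms of ps becomes qd = 1348 − 8(ps − 58) = 1812 - 8ps. Setting this equal to supply: 1812 - 8ps = -435.5 + 6.5ps, so ps = 155.
Buyers pay pb = 155 − 58 = 97; q' = -435.5 + 6.5·155 = 572.
ΔCS = ½(364 + 572)(123 − 97) = 12168; ΔPS = ½(364 + 572)(155 − 123) = 14976.
Government spending = 58 × 572 = 33176.
Net change = 12168 + 14976 − 33176 = -6032. The loss equals the DWL triangle ½·58·208.

Net change in total surplus = -€6032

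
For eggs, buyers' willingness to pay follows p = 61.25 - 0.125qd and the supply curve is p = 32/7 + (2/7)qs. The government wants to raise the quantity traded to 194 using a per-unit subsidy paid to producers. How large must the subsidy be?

Required subsidy s = 23 per unit

At q = 194, from the demand curve buyers pay pb = 61.25 − 0.125·194 = 37; from the supply curve sellers need ps = 32/7 + (2/7)·194 = 60.
The subsidy must fill the gap: s = ps − pb = 60 − 37 = 23.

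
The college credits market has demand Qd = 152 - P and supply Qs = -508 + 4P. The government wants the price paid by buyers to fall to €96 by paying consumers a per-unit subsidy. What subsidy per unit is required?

At a buyer price of 96, quantity demanded is 152 − 1·96 = 56.
Sellers supply 56 only when they receive Ps with -508 + 4·Ps = 56, i.e. Ps = 141.
s = Ps − Pb = 141 − 96 = 45.

Required subsidy s = €45 per unit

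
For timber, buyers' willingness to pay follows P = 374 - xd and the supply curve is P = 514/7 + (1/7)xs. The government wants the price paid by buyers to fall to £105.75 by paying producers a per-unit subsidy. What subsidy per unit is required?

At a buyer price of 105.75, quantity demanded is 374 − 1·105.75 = 268.25.
Sellers supply 268.25 only when they receive Ps = 514/7 + (1/7)·268.25 = 111.75.
s = Ps − Pb = 111.75 − 105.75 = 6.

Required subsidy s = £6 per unit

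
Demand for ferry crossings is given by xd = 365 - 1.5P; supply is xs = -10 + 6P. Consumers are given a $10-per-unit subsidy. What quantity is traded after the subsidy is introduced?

Pre-subsidy: 365 - 1.5P = -10 + 6P gives P* = 50, x* = 290.
With the rebate, buyers effectively pay Pb = Ps − 10, where Ps is the price sellers receive.
Demand in terms of Ps becomes xd = 365 − 1.5(Ps − 10) = 380 - 1.5Ps. Setting this equal to supply: 380 - 1.5Ps = -10 + 6Ps, so Ps = 52.
Buyers pay Pb = 52 − 10 = 42; x' = -10 + 6·52 = 302.

x' = 302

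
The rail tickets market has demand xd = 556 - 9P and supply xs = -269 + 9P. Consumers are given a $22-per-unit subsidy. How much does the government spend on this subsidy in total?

Pre-subsidy: 556 - 9P = -269 + 9P gives P* = 275/6, x* = 143.5.
With the rebate, buyers effectively pay Pb = Ps − 22, where Ps is the price sellers receive.
Demand in terms of Ps becomes xd = 556 − 9(Ps − 22) = 754 - 9Ps. Setting this equal to supply: 754 - 9Ps = -269 + 9Ps, so Ps = 341/6.
Buyers pay Pb = 341/6 − 22 = 209/6; x' = -269 + 9·(341/6) = 242.5.
Government outlay = subsidy × quantity = 22 × 242.5 = 5335.

Government cost = $5335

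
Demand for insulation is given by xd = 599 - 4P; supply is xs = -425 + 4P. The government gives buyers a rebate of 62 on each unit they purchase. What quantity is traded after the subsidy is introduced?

x' = 211

Pre-subsidy: 599 - 4P = -425 + 4P gives P* = 128, x* = 87.
With the rebate, buyers effectively pay Pb = Ps − 62, where Ps is the price sellers receive.
Demand in terms of Ps becomes xd = 599 − 4(Ps − 62) = 847 - 4Ps. Setting this equal to supply: 847 - 4Ps = -425 + 4Ps, so Ps = 159.
Buyers pay Pb = 159 − 62 = 97; x' = -425 + 4·159 = 211.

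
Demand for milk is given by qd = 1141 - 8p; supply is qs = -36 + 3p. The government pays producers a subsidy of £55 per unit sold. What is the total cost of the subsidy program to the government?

Government cost = £22275

Pre-subsidy: 1141 - 8p = -36 + 3p gives p* = 107, q* = 285.
With the subsidy, sellers receive ps = pb + 55 for each unit, where pb is the price buyers pay.
Supply in terms of pb becomes qs = -36 + 3(pb + 55) = 129 + 3pb. Setting this equal to demand: 1141 - 8pb = 129 + 3pb, so pb = 92.
Sellers receive ps = 92 + 55 = 147; q' = 1141 − 8·92 = 405.
Government outlay = subsidy × quantity = 55 × 405 = 22275.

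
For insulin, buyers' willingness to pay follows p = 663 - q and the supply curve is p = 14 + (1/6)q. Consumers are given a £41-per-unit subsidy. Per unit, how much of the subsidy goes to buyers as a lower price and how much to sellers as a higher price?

Pre-subsidy: 663 - q = 14 + (1/6)q gives q* = 3894/7 and p* = 747/7.
With the rebate, buyers effectively pay pb = ps − 41, where ps is the price sellers receive.
On the curves, pb = 663 - q and ps = 14 + (1/6)q; the wedge ps − pb = 41 gives 14 + (1/6)q − (663 - q) = 41, so q' = 4140/7.
Then pb = 663 − 1·(4140/7) = 501/7 and ps = 14 + (1/6)·(4140/7) = 788/7.
Buyers' price falls by p* − pb = 747/7 − 501/7 = 246/7; sellers' price rises by ps − p* = 788/7 − 747/7 = 41/7.

Buyers gain 246/7 per unit; sellers gain 41/7 per unit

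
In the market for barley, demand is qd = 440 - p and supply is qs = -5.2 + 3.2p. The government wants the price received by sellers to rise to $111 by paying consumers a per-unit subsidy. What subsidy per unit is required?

At a seller price of 111, quantity supplied is -5.2 + 3.2·111 = 350.
Buyers absorb 350 only when they pay pb with 440 − 1·pb = 350, i.e. pb = 90.
s = ps − pb = 111 − 90 = 21.

Required subsidy s = $21 per unit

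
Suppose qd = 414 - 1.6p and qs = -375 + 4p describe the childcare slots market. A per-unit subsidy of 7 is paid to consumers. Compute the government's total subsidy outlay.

Government cost = 1376

Pre-subsidy: 414 - 1.6p = -375 + 4p gives p* = 3945/28, q* = 1320/7.
With the rebate, buyers effectively pay pb = ps − 7, where ps is the price sellers receive.
Demand in terms of ps becomes qd = 414 − 1.6(ps − 7) = 425.2 - 1.6ps. Setting this equal to supply: 425.2 - 1.6ps = -375 + 4ps, so ps = 4001/28.
Buyers pay pb = 4001/28 − 7 = 3805/28; q' = -375 + 4·(4001/28) = 1376/7.
Government outlay = subsidy × quantity = 7 × 1376/7 = 1376.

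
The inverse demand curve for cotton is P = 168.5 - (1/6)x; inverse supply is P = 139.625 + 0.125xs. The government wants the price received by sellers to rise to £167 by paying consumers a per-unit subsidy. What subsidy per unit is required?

Required subsidy s = £35 per unit

At a seller price of 167, quantity supplied is -1117 + 8·167 = 219.
Buyers absorb 219 only when they pay Pb = 168.5 − (1/6)·219 = 132.
s = Ps − Pb = 167 − 132 = 35.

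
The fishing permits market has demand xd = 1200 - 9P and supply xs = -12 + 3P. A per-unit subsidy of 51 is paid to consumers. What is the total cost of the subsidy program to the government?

Pre-subsidy: 1200 - 9P = -12 + 3P gives P* = 101, x* = 291.
With the rebate, buyers effectively pay Pb = Ps − 51, where Ps is the price sellers receive.
Demand in terms of Ps becomes xd = 1200 − 9(Ps − 51) = 1659 - 9Ps. Setting this equal to supply: 1659 - 9Ps = -12 + 3Ps, so Ps = 139.25.
Buyers pay Pb = 139.25 − 51 = 88.25; x' = -12 + 3·139.25 = 405.75.
Government outlay = subsidy × quantity = 51 × 405.75 = 20693.25.

Government cost = 20693.25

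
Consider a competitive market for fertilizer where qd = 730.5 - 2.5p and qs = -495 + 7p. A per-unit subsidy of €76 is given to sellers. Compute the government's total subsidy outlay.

Pre-subsidy: 730.5 - 2.5p = -495 + 7p gives p* = 129, q* = 408.
With the subsidy, sellers receive ps = pb + 76 for each unit, where pb is the price buyers pay.
Supply in terms of pb becomes qs = -495 + 7(pb + 76) = 37 + 7pb. Setting this equal to demand: 730.5 - 2.5pb = 37 + 7pb, so pb = 73.
Sellers receive ps = 73 + 76 = 149; q' = 730.5 − 2.5·73 = 548.
Government outlay = subsidy × quantity = 76 × 548 = 41648.

Government cost = €41648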